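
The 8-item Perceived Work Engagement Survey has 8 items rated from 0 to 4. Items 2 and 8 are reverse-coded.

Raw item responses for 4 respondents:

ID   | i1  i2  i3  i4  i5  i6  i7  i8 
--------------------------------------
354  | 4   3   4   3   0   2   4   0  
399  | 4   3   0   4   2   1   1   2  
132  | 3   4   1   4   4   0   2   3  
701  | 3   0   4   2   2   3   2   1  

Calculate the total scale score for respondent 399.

15

Respondent 399 raw: 4, 3, 0, 4, 2, 1, 1, 2.
Reverse-coded (reverse-coded value = 4 − response):
  item 1: 4
  item 2: 4 − 3 = 1
  item 3: 0
  item 4: 4
  item 5: 2
  item 6: 1
  item 7: 1
  item 8: 4 − 2 = 2
Sum = 4 + 1 + 0 + 4 + 2 + 1 + 1 + 2 = 15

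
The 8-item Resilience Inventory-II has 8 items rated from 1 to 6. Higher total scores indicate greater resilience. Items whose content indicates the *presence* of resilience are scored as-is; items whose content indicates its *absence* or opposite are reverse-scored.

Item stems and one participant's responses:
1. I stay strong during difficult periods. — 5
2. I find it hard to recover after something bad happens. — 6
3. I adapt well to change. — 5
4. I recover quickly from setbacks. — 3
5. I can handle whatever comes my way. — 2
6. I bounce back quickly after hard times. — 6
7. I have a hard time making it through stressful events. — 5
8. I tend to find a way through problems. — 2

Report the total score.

Items 2, 7 describe the absence/opposite of resilience → reverse-score.
reversed = (1+6) − raw = 7 − raw.
  item 1: 5
  item 2: 7 − 6 = 1
  item 3: 5
  item 4: 3
  item 5: 2
  item 6: 6
  item 7: 7 − 5 = 2
  item 8: 2
Total = 5 + 1 + 5 + 3 + 2 + 6 + 2 + 2 = 26

26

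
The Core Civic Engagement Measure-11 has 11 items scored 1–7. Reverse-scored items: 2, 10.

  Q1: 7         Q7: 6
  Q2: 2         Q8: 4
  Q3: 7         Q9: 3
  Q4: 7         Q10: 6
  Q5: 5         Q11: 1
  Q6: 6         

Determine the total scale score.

Reverse-scored items use 8 − raw:
  item 2: 8 − 2 = 6
  item 10: 8 − 6 = 2
After reverse-coding: 7, 6, 7, 7, 5, 6, 6, 4, 3, 2, 1
Total = 7 + 6 + 7 + 7 + 5 + 6 + 6 + 4 + 3 + 2 + 1 = 54

54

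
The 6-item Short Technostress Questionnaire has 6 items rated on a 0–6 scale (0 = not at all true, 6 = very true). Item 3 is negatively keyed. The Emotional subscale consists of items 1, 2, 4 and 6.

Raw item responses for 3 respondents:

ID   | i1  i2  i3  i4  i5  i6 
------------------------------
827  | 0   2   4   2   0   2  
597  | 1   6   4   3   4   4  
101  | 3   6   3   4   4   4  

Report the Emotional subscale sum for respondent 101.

Respondent 101 raw: 3, 6, 3, 4, 4, 4.
Emotional items: 1, 2, 4, 6.
Reverse-coded (reverse-coded value = 6 − response):
  item 1: 3
  item 2: 6
  item 4: 4
  item 6: 4
Sum = 3 + 6 + 4 + 4 = 17

17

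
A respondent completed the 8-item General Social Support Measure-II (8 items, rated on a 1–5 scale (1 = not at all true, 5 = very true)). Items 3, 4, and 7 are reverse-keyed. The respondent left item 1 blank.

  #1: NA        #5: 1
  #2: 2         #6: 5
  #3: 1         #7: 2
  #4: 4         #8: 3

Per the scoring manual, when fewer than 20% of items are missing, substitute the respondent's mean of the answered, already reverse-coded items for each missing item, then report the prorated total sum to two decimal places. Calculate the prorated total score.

Reverse-coded (reverse-coded value = 6 − response):
  item 3: 6 − 1 = 5
  item 4: 6 − 4 = 2
  item 7: 6 − 2 = 4
Completed scored items (7 of 8): 2, 5, 2, 1, 5, 4, 3; sum = 22.
Person mean = 22 / 7 ≈ 3.1429
Prorated total = (22 / 7) × 8 = 25.14 (to 2 dp)

25.14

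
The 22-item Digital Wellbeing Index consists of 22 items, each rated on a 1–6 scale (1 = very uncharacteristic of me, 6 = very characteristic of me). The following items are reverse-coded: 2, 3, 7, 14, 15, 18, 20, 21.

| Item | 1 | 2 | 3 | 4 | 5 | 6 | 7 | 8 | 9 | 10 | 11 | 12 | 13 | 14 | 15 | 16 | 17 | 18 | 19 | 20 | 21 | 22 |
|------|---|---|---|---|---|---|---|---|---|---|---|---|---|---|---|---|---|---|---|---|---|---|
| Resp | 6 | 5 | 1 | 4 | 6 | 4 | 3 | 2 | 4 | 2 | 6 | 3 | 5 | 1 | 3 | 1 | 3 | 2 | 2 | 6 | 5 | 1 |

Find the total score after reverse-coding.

Raw sum = 75. Reverse-coded items: 2, 3, 7, 14, 15, 18, 20, 21; their raw sum = 26.
Each reversal replaces raw with 7 − raw, changing the total by 7 − 2·raw per item.
Total = 75 + 8·7 − 2·26 = 75 + 56 − 52 = 79

79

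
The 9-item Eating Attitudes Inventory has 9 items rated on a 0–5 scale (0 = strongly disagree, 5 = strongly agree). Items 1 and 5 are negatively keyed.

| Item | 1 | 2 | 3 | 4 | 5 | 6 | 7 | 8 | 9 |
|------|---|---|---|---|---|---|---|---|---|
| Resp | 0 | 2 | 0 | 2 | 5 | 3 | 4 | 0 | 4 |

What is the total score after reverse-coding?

Reverse-coded items (reverse-coded value = 5 − response):
  item 1: 5 − 0 = 5
  item 5: 5 − 5 = 0
Scored responses: 5, 2, 0, 2, 0, 3, 4, 0, 4
Total = 5 + 2 + 0 + 2 + 0 + 3 + 4 + 0 + 4 = 20

20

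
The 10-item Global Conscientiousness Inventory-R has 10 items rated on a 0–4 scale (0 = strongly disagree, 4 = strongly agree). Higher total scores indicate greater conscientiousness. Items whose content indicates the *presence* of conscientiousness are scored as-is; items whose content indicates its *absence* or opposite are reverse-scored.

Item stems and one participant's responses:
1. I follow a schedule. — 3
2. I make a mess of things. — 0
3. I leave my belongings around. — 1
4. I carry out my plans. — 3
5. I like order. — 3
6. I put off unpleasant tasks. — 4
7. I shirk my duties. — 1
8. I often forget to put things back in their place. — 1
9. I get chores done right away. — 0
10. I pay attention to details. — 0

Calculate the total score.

22

Items 2, 3, 6, 7, 8 describe the absence/opposite of conscientiousness → reverse-score.
on a 0–4 scale, reversed = 4 − raw.
  item 1: 3
  item 2: 4 − 0 = 4
  item 3: 4 − 1 = 3
  item 4: 3
  item 5: 3
  item 6: 4 − 4 = 0
  item 7: 4 − 1 = 3
  item 8: 4 − 1 = 3
  item 9: 0
  item 10: 0
Total = 3 + 4 + 3 + 3 + 3 + 0 + 3 + 3 + 0 + 0 = 22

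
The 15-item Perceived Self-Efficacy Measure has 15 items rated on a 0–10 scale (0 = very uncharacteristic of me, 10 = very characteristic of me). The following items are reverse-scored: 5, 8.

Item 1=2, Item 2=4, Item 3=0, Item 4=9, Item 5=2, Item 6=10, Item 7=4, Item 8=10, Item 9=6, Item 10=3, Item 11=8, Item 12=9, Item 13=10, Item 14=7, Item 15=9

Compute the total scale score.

Raw sum = 93. Reverse-scored items: 5, 8; their raw sum = 12.
Each reversal replaces raw with 10 − raw, changing the total by 10 − 2·raw per item.
Total = 93 + 2·10 − 2·12 = 93 + 20 − 24 = 89

89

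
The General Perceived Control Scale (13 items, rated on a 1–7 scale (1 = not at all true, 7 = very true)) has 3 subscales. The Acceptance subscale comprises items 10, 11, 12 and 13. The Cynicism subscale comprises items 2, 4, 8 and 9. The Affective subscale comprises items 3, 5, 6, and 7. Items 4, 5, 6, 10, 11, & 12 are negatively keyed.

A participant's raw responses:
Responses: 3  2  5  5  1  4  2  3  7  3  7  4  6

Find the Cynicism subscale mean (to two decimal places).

3.75

Cynicism items: 2, 4, 8, 9.
Of these, item 4 is negatively keyed; reversed = (1+7) − raw = 8 − raw.
  item 2: 2
  item 4: 8 − 5 = 3
  item 8: 3
  item 9: 7
Sum = 2 + 3 + 3 + 7 = 15
Mean = 15 / 4 = 3.75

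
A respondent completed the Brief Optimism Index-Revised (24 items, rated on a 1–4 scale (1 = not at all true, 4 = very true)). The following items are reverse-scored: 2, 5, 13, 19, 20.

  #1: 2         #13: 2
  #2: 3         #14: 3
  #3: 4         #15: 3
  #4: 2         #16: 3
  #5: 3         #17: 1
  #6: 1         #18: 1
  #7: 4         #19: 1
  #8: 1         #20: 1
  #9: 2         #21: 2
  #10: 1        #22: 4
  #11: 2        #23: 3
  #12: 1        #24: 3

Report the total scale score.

58

Reverse-scored items use 5 − raw:
  item 2: 5 − 3 = 2
  item 5: 5 − 3 = 2
  item 13: 5 − 2 = 3
  item 19: 5 − 1 = 4
  item 20: 5 − 1 = 4
After reverse-coding: 2, 2, 4, 2, 2, 1, 4, 1, 2, 1, 2, 1, 3, 3, 3, 3, 1, 1, 4, 4, 2, 4, 3, 3
Total = 2 + 2 + 4 + 2 + 2 + 1 + 4 + 1 + 2 + 1 + 2 + 1 + 3 + 3 + 3 + 3 + 1 + 1 + 4 + 4 + 2 + 4 + 3 + 3 = 58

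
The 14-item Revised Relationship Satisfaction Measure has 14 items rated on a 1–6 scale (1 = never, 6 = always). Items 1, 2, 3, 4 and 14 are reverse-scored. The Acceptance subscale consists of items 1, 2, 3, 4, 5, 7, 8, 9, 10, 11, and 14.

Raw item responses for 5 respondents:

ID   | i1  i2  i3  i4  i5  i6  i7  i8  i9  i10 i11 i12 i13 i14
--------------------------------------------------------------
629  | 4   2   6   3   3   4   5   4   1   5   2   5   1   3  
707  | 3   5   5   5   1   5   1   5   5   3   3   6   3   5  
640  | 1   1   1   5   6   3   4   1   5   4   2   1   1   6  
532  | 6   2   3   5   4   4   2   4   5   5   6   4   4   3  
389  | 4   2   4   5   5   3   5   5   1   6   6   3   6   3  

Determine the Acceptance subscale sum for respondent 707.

30

Respondent 707 raw: 3, 5, 5, 5, 1, 5, 1, 5, 5, 3, 3, 6, 3, 5.
Acceptance items: 1, 2, 3, 4, 5, 7, 8, 9, 10, 11, 14.
Reverse-coded (reversed = (1+6) − raw = 7 − raw):
  item 1: 7 − 3 = 4
  item 2: 7 − 5 = 2
  item 3: 7 − 5 = 2
  item 4: 7 − 5 = 2
  item 5: 1
  item 7: 1
  item 8: 5
  item 9: 5
  item 10: 3
  item 11: 3
  item 14: 7 − 5 = 2
Sum = 4 + 2 + 2 + 2 + 1 + 1 + 5 + 5 + 3 + 3 + 2 = 30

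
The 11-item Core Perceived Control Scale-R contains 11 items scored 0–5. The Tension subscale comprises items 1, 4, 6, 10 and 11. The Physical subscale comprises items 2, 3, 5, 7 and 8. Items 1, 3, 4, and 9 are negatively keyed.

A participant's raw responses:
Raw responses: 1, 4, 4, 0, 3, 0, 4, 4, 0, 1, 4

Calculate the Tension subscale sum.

14

Tension items: 1, 4, 6, 10, 11.
Of these, items 1 & 4 are negatively keyed; reversed = (0+5) − raw = 5 − raw.
  item 1: 5 − 1 = 4
  item 4: 5 − 0 = 5
  item 6: 0
  item 10: 1
  item 11: 4
Sum = 4 + 5 + 0 + 1 + 4 = 14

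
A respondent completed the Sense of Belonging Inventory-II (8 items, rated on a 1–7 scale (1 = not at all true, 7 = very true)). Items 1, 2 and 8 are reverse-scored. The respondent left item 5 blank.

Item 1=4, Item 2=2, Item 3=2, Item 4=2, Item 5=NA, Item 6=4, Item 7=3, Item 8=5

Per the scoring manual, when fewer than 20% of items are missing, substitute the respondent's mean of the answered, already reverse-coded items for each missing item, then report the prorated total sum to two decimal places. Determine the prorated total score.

27.43

Reverse-coded (reverse-coded value = 8 − response):
  item 1: 8 − 4 = 4
  item 2: 8 − 2 = 6
  item 8: 8 − 5 = 3
Completed scored items (7 of 8): 4, 6, 2, 2, 4, 3, 3; sum = 24.
Person mean = 24 / 7 ≈ 3.4286
Prorated total = (24 / 7) × 8 = 27.43 (to 2 dp)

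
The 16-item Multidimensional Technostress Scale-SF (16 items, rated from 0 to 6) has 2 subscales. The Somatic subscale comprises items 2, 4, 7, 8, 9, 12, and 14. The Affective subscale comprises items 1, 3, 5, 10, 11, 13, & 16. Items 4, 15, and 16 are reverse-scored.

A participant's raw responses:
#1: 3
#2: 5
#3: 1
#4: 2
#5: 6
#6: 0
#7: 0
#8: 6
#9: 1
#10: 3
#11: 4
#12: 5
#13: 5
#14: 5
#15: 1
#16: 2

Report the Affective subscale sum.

Affective items: 1, 3, 5, 10, 11, 13, 16.
Of these, item 16 is reverse-scored; on a 0–6 scale, reversed = 6 − raw.
  item 1: 3
  item 3: 1
  item 5: 6
  item 10: 3
  item 11: 4
  item 13: 5
  item 16: 6 − 2 = 4
Sum = 3 + 1 + 6 + 3 + 4 + 5 + 4 = 26

26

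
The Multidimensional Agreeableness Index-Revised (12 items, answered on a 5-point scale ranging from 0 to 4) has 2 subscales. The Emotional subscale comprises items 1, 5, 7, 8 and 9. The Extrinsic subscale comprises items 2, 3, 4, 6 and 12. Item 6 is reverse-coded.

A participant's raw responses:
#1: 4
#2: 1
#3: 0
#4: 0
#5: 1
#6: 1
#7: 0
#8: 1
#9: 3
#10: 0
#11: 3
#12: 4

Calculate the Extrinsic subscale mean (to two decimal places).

Extrinsic items: 2, 3, 4, 6, 12.
Of these, item 6 is reverse-coded; reverse-coded value = 4 − response.
  item 2: 1
  item 3: 0
  item 4: 0
  item 6: 4 − 1 = 3
  item 12: 4
Sum = 1 + 0 + 0 + 3 + 4 = 8
Mean = 8 / 5 = 1.60

1.60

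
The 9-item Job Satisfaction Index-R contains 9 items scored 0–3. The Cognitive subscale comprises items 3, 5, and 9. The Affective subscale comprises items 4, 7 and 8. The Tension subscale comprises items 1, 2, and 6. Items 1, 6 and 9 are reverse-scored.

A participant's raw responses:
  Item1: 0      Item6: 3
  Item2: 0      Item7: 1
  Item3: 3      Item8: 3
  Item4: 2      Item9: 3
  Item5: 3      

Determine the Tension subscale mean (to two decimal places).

1.00

Tension items: 1, 2, 6.
Of these, items 1 & 6 are reverse-scored; reversed = (0+3) − raw = 3 − raw.
  item 1: 3 − 0 = 3
  item 2: 0
  item 6: 3 − 3 = 0
Sum = 3 + 0 + 0 = 3
Mean = 3 / 3 = 1.00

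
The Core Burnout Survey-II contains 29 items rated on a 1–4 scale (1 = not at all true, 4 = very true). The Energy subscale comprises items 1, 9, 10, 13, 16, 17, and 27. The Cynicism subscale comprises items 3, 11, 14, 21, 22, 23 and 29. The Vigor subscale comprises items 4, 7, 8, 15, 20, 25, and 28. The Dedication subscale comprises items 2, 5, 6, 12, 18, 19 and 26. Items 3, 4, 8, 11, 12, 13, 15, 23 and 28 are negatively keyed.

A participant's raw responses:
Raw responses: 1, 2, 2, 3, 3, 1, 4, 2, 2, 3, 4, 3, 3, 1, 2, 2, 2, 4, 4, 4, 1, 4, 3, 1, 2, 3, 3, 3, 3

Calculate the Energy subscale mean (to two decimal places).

2.14

Energy items: 1, 9, 10, 13, 16, 17, 27.
Of these, item 13 is negatively keyed; reverse-coded value = 5 − response.
  item 1: 1
  item 9: 2
  item 10: 3
  item 13: 5 − 3 = 2
  item 16: 2
  item 17: 2
  item 27: 3
Sum = 1 + 2 + 3 + 2 + 2 + 2 + 3 = 15
Mean = 15 / 7 = 2.14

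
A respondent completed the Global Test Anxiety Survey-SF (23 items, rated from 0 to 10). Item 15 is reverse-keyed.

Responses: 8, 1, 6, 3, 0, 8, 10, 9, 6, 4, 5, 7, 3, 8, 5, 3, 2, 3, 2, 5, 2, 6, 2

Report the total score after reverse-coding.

Reverse-coded items (reversed = (0+10) − raw = 10 − raw):
  item 15: 10 − 5 = 5
Scored responses: 8, 1, 6, 3, 0, 8, 10, 9, 6, 4, 5, 7, 3, 8, 5, 3, 2, 3, 2, 5, 2, 6, 2
Total = 8 + 1 + 6 + 3 + 0 + 8 + 10 + 9 + 6 + 4 + 5 + 7 + 3 + 8 + 5 + 3 + 2 + 3 + 2 + 5 + 2 + 6 + 2 = 108

108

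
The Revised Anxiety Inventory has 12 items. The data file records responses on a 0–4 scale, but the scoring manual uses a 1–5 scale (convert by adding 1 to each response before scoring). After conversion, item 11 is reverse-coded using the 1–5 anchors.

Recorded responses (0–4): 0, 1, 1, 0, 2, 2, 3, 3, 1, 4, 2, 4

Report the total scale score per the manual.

Convert to 1–5: 1, 2, 2, 1, 3, 3, 4, 4, 2, 5, 3, 5
Reverse-coded (reverse-coded value = 6 − response):
  item 11: 6 − 3 = 3
Scored: 1, 2, 2, 1, 3, 3, 4, 4, 2, 5, 3, 5
Total = 35

35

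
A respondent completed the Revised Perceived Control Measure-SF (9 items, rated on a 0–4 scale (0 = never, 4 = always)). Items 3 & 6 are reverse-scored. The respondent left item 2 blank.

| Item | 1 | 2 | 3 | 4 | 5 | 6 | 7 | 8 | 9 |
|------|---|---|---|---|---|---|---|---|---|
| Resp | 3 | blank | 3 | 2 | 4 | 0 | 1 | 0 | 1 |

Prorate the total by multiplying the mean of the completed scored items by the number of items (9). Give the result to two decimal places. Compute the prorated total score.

Reverse-coded (reversed = (0+4) − raw = 4 − raw):
  item 3: 4 − 3 = 1
  item 6: 4 − 0 = 4
Completed scored items (8 of 9): 3, 1, 2, 4, 4, 1, 0, 1; sum = 16.
Person mean = 16 / 8 ≈ 2.0000
Prorated total = (16 / 8) × 9 = 18.00 (to 2 dp)

18.00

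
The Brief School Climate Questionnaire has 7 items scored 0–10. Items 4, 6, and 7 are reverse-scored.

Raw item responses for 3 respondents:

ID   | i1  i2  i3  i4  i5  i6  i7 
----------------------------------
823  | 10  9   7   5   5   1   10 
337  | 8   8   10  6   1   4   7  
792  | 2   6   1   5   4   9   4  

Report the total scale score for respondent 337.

Respondent 337 raw: 8, 8, 10, 6, 1, 4, 7.
Reverse-coded (reversed = (0+10) − raw = 10 − raw):
  item 1: 8
  item 2: 8
  item 3: 10
  item 4: 10 − 6 = 4
  item 5: 1
  item 6: 10 − 4 = 6
  item 7: 10 − 7 = 3
Sum = 8 + 8 + 10 + 4 + 1 + 6 + 3 = 40

40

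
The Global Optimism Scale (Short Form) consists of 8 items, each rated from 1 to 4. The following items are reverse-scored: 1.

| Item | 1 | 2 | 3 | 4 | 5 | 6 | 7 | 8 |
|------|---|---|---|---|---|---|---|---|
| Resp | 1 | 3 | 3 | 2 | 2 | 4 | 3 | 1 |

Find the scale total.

22

Reverse-coded items (on a 1–4 scale, reversed = 5 − raw):
  item 1: 5 − 1 = 4
Scored items: 4, 3, 3, 2, 2, 4, 3, 1
Total = 4 + 3 + 3 + 2 + 2 + 4 + 3 + 1 = 22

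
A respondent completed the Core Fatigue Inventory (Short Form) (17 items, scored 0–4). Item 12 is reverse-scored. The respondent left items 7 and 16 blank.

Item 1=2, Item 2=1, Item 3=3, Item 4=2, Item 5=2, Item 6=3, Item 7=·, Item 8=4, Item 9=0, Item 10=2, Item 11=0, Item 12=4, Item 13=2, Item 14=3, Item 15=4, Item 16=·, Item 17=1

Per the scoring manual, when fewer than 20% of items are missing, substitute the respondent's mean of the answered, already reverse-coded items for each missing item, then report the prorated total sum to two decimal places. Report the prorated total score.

32.87

Reverse-coded (reverse-coded value = 4 − response):
  item 12: 4 − 4 = 0
Completed scored items (15 of 17): 2, 1, 3, 2, 2, 3, 4, 0, 2, 0, 0, 2, 3, 4, 1; sum = 29.
Person mean = 29 / 15 ≈ 1.9333
Prorated total = (29 / 15) × 17 = 32.87 (to 2 dp)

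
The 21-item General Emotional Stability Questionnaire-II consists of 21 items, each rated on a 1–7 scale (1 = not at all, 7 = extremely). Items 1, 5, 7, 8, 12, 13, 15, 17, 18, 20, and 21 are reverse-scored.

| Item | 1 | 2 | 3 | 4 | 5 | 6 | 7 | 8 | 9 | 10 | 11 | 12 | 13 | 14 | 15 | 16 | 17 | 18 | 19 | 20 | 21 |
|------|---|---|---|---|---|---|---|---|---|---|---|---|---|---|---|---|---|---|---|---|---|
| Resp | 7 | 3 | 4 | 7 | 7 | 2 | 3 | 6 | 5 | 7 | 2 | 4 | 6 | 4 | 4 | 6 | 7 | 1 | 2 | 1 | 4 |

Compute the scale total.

80

Reverse-scored items use 8 − raw:
  item 1: 8 − 7 = 1
  item 5: 8 − 7 = 1
  item 7: 8 − 3 = 5
  item 8: 8 − 6 = 2
  item 12: 8 − 4 = 4
  item 13: 8 − 6 = 2
  item 15: 8 − 4 = 4
  item 17: 8 − 7 = 1
  item 18: 8 − 1 = 7
  item 20: 8 − 1 = 7
  item 21: 8 − 4 = 4
Scored items: 1, 3, 4, 7, 1, 2, 5, 2, 5, 7, 2, 4, 2, 4, 4, 6, 1, 7, 2, 7, 4
Total = 1 + 3 + 4 + 7 + 1 + 2 + 5 + 2 + 5 + 7 + 2 + 4 + 2 + 4 + 4 + 6 + 1 + 7 + 2 + 7 + 4 = 80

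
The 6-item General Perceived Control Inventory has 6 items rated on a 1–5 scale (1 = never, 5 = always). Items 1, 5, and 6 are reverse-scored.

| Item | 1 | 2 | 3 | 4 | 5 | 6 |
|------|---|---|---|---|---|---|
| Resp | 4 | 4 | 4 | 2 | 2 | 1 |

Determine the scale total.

21

Reverse-coded items (reverse-coded value = 6 − response):
  item 1: 6 − 4 = 2
  item 5: 6 − 2 = 4
  item 6: 6 − 1 = 5
Scored items: 2, 4, 4, 2, 4, 5
Total = 2 + 4 + 4 + 2 + 4 + 5 = 21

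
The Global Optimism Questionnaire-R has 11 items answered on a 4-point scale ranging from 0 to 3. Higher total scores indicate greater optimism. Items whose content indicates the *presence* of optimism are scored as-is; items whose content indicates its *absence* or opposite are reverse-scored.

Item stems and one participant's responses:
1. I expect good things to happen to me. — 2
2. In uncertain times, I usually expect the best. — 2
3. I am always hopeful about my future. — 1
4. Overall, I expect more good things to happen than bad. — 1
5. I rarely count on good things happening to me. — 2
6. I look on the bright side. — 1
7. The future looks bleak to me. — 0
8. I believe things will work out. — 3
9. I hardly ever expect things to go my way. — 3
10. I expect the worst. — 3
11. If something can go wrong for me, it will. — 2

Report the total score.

15

Items 5, 7, 9, 10, 11 describe the absence/opposite of optimism → reverse-score.
reverse-coded value = 3 − response.
  item 1: 2
  item 2: 2
  item 3: 1
  item 4: 1
  item 5: 3 − 2 = 1
  item 6: 1
  item 7: 3 − 0 = 3
  item 8: 3
  item 9: 3 − 3 = 0
  item 10: 3 − 3 = 0
  item 11: 3 − 2 = 1
Total = 2 + 2 + 1 + 1 + 1 + 1 + 3 + 3 + 0 + 0 + 1 = 15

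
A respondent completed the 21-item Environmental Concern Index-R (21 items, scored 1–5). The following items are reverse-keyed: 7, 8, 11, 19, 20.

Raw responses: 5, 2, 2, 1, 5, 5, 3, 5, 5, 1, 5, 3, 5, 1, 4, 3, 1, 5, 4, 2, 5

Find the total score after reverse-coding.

Reverse-keyed items use 6 − raw:
  item 7: 6 − 3 = 3
  item 8: 6 − 5 = 1
  item 11: 6 − 5 = 1
  item 19: 6 − 4 = 2
  item 20: 6 − 2 = 4
After reverse-coding: 5, 2, 2, 1, 5, 5, 3, 1, 5, 1, 1, 3, 5, 1, 4, 3, 1, 5, 2, 4, 5
Total = 5 + 2 + 2 + 1 + 5 + 5 + 3 + 1 + 5 + 1 + 1 + 3 + 5 + 1 + 4 + 3 + 1 + 5 + 2 + 4 + 5 = 64

64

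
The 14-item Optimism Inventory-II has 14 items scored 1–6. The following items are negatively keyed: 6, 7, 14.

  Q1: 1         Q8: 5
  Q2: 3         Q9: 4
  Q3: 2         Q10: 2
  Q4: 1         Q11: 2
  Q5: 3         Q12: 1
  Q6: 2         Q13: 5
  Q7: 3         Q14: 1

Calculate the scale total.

44

Raw sum = 35. Negatively keyed items: 6, 7, 14; their raw sum = 6.
Each reversal replaces raw with 7 − raw, changing the total by 7 − 2·raw per item.
Total = 35 + 3·7 − 2·6 = 35 + 21 − 12 = 44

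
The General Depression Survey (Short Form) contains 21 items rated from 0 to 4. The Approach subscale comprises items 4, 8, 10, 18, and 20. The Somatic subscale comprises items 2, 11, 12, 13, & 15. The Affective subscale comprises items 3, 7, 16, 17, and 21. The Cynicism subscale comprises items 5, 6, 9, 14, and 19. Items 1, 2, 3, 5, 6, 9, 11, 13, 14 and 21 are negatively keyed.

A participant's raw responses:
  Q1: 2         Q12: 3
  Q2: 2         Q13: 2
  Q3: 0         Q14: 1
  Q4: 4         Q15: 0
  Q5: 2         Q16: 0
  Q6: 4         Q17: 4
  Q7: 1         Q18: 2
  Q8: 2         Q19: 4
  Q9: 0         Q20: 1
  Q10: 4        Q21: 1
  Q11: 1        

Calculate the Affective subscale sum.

12

Affective items: 3, 7, 16, 17, 21.
Of these, items 3 & 21 are negatively keyed; reversed = (0+4) − raw = 4 − raw.
  item 3: 4 − 0 = 4
  item 7: 1
  item 16: 0
  item 17: 4
  item 21: 4 − 1 = 3
Sum = 4 + 1 + 0 + 4 + 3 = 12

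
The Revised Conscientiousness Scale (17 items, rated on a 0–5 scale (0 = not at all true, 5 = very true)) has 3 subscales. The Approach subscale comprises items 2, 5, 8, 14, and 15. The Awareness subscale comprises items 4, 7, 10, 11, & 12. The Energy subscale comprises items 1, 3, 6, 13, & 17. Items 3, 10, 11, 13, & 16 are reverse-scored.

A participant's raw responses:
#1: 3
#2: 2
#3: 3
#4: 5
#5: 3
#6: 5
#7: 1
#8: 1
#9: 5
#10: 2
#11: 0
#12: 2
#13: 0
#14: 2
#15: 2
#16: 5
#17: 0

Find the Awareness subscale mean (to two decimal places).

3.20

Awareness items: 4, 7, 10, 11, 12.
Of these, items 10 & 11 are reverse-scored; reverse-coded value = 5 − response.
  item 4: 5
  item 7: 1
  item 10: 5 − 2 = 3
  item 11: 5 − 0 = 5
  item 12: 2
Sum = 5 + 1 + 3 + 5 + 2 = 16
Mean = 16 / 5 = 3.20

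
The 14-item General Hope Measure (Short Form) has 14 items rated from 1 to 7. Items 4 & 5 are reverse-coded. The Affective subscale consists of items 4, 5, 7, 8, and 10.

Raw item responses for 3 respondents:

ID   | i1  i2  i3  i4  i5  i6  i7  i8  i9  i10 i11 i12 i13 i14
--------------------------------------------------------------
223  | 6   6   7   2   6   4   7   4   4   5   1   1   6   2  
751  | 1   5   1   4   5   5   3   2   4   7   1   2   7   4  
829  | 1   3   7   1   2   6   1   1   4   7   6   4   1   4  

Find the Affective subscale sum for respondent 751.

19

Respondent 751 raw: 1, 5, 1, 4, 5, 5, 3, 2, 4, 7, 1, 2, 7, 4.
Affective items: 4, 5, 7, 8, 10.
Reverse-coded (on a 1–7 scale, reversed = 8 − raw):
  item 4: 8 − 4 = 4
  item 5: 8 − 5 = 3
  item 7: 3
  item 8: 2
  item 10: 7
Sum = 4 + 3 + 3 + 2 + 7 = 19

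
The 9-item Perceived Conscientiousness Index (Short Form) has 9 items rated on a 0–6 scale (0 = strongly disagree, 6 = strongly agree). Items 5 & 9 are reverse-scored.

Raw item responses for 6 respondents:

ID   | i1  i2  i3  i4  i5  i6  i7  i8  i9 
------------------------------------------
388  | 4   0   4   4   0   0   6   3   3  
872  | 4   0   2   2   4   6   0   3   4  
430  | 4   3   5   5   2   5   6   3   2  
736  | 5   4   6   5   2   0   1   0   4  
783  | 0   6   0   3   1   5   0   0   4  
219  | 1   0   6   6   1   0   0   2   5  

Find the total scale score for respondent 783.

21

Respondent 783 raw: 0, 6, 0, 3, 1, 5, 0, 0, 4.
Reverse-coded (reversed = (0+6) − raw = 6 − raw):
  item 1: 0
  item 2: 6
  item 3: 0
  item 4: 3
  item 5: 6 − 1 = 5
  item 6: 5
  item 7: 0
  item 8: 0
  item 9: 6 − 4 = 2
Sum = 0 + 6 + 0 + 3 + 5 + 5 + 0 + 0 + 2 = 21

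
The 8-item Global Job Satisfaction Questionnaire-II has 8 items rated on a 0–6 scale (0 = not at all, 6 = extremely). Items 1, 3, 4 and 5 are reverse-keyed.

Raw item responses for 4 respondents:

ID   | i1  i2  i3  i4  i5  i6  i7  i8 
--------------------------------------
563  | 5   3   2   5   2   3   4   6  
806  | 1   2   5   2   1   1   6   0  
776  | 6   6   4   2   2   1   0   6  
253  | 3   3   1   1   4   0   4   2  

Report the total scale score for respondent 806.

Respondent 806 raw: 1, 2, 5, 2, 1, 1, 6, 0.
Reverse-coded (on a 0–6 scale, reversed = 6 − raw):
  item 1: 6 − 1 = 5
  item 2: 2
  item 3: 6 − 5 = 1
  item 4: 6 − 2 = 4
  item 5: 6 − 1 = 5
  item 6: 1
  item 7: 6
  item 8: 0
Sum = 5 + 2 + 1 + 4 + 5 + 1 + 6 + 0 = 24

24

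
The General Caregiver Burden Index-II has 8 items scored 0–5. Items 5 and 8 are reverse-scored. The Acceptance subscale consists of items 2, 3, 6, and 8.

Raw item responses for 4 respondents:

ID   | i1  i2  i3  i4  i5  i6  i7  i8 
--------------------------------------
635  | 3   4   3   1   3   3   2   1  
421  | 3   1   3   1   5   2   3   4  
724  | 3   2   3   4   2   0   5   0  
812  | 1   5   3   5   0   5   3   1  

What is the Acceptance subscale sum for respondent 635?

14

Respondent 635 raw: 3, 4, 3, 1, 3, 3, 2, 1.
Acceptance items: 2, 3, 6, 8.
Reverse-coded (reverse-coded value = 5 − response):
  item 2: 4
  item 3: 3
  item 6: 3
  item 8: 5 − 1 = 4
Sum = 4 + 3 + 3 + 4 = 14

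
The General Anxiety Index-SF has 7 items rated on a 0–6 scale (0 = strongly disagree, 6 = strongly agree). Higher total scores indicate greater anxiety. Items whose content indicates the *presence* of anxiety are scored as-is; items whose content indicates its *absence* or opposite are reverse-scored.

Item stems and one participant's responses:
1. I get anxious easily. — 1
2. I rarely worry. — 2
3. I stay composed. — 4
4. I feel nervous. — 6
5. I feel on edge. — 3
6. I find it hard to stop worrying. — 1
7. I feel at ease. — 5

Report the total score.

18

Items 2, 3, 7 describe the absence/opposite of anxiety → reverse-score.
on a 0–6 scale, reversed = 6 − raw.
  item 1: 1
  item 2: 6 − 2 = 4
  item 3: 6 − 4 = 2
  item 4: 6
  item 5: 3
  item 6: 1
  item 7: 6 − 5 = 1
Total = 1 + 4 + 2 + 6 + 3 + 1 + 1 = 18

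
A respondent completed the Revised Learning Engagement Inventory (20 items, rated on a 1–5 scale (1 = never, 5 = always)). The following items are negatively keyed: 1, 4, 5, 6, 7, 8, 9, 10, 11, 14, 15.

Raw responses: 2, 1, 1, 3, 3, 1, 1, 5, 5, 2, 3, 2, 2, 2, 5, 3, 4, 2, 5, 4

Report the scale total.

58

Reversing items 1, 4, 5, 6, 7, 8, 9, 10, 11, 14 and 15 with 6 − raw:
Total = (6−2) + 1 + 1 + (6−3) + (6−3) + (6−1) + (6−1) + (6−5) + (6−5) + (6−2) + (6−3) + 2 + 2 + (6−2) + (6−5) + 3 + 4 + 2 + 5 + 4
      = 4 + 1 + 1 + 3 + 3 + 5 + 5 + 1 + 1 + 4 + 3 + 2 + 2 + 4 + 1 + 3 + 4 + 2 + 5 + 4 = 58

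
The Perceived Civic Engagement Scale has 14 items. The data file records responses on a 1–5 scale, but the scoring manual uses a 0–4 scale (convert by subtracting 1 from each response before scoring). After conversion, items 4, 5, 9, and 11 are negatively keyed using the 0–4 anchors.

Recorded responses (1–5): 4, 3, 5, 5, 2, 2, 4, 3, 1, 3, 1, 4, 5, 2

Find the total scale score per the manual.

36

Convert to 0–4: 3, 2, 4, 4, 1, 1, 3, 2, 0, 2, 0, 3, 4, 1
Reverse-coded (on a 0–4 scale, reversed = 4 − raw):
  item 4: 4 − 4 = 0
  item 5: 4 − 1 = 3
  item 9: 4 − 0 = 4
  item 11: 4 − 0 = 4
Scored: 3, 2, 4, 0, 3, 1, 3, 2, 4, 2, 4, 3, 4, 1
Total = 36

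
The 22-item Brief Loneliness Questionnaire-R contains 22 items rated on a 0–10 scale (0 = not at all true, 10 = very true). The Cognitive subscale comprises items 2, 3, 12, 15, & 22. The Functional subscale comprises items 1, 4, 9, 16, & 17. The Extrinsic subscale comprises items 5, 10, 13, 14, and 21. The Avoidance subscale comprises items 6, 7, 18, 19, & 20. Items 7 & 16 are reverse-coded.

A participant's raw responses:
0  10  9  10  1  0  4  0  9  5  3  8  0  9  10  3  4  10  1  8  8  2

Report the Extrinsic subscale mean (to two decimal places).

Extrinsic items: 5, 10, 13, 14, 21.
  item 5: 1
  item 10: 5
  item 13: 0
  item 14: 9
  item 21: 8
Sum = 1 + 5 + 0 + 9 + 8 = 23
Mean = 23 / 5 = 4.60

4.60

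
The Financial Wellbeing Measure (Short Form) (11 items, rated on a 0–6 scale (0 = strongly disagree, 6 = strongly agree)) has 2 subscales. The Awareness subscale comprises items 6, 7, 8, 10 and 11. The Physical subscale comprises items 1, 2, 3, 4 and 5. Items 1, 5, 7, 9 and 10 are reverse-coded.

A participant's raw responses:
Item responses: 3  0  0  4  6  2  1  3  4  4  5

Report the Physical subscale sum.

7

Physical items: 1, 2, 3, 4, 5.
Of these, items 1 & 5 are reverse-coded; reverse-coded value = 6 − response.
  item 1: 6 − 3 = 3
  item 2: 0
  item 3: 0
  item 4: 4
  item 5: 6 − 6 = 0
Sum = 3 + 0 + 0 + 4 + 0 = 7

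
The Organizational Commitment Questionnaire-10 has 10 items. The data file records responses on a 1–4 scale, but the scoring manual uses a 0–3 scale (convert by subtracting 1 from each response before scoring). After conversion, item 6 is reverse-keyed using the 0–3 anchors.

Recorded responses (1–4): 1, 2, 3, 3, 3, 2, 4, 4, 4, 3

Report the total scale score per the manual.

20

Convert to 0–3: 0, 1, 2, 2, 2, 1, 3, 3, 3, 2
Reverse-coded (reversed = (0+3) − raw = 3 − raw):
  item 6: 3 − 1 = 2
Scored: 0, 1, 2, 2, 2, 2, 3, 3, 3, 2
Total = 20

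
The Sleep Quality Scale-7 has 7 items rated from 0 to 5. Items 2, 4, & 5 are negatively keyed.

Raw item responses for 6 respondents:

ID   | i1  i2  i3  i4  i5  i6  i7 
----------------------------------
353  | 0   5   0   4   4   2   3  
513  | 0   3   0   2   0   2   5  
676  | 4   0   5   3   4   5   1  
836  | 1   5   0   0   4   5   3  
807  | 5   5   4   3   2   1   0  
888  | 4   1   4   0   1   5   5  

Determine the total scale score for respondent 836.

Respondent 836 raw: 1, 5, 0, 0, 4, 5, 3.
Reverse-coded (on a 0–5 scale, reversed = 5 − raw):
  item 1: 1
  item 2: 5 − 5 = 0
  item 3: 0
  item 4: 5 − 0 = 5
  item 5: 5 − 4 = 1
  item 6: 5
  item 7: 3
Sum = 1 + 0 + 0 + 5 + 1 + 5 + 3 = 15

15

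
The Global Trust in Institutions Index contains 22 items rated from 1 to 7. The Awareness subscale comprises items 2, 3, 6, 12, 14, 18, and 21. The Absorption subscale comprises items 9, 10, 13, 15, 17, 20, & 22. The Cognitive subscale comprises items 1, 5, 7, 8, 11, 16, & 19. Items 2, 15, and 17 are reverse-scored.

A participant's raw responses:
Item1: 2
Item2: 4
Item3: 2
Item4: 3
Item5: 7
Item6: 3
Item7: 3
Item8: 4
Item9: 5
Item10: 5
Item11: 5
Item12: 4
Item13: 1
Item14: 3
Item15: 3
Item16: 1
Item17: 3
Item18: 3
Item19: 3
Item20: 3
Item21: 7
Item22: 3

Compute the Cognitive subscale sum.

25

Cognitive items: 1, 5, 7, 8, 11, 16, 19.
  item 1: 2
  item 5: 7
  item 7: 3
  item 8: 4
  item 11: 5
  item 16: 1
  item 19: 3
Sum = 2 + 7 + 3 + 4 + 5 + 1 + 3 = 25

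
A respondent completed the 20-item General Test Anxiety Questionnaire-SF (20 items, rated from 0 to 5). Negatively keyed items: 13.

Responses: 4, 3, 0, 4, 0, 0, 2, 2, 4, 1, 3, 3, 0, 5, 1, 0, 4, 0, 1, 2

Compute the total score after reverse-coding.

Negatively keyed items use 5 − raw:
  item 13: 5 − 0 = 5
Scored items: 4, 3, 0, 4, 0, 0, 2, 2, 4, 1, 3, 3, 5, 5, 1, 0, 4, 0, 1, 2
Total = 4 + 3 + 0 + 4 + 0 + 0 + 2 + 2 + 4 + 1 + 3 + 3 + 5 + 5 + 1 + 0 + 4 + 0 + 1 + 2 = 44

44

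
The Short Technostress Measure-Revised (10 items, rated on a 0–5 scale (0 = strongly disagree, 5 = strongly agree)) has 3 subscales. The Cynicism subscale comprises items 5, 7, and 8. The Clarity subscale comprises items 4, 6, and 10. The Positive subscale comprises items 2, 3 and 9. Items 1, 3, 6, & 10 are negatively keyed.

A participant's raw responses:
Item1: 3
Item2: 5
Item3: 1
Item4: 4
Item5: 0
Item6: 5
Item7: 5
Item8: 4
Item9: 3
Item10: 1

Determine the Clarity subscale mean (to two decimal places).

2.67

Clarity items: 4, 6, 10.
Of these, items 6 and 10 are negatively keyed; reverse-coded value = 5 − response.
  item 4: 4
  item 6: 5 − 5 = 0
  item 10: 5 − 1 = 4
Sum = 4 + 0 + 4 = 8
Mean = 8 / 3 = 2.67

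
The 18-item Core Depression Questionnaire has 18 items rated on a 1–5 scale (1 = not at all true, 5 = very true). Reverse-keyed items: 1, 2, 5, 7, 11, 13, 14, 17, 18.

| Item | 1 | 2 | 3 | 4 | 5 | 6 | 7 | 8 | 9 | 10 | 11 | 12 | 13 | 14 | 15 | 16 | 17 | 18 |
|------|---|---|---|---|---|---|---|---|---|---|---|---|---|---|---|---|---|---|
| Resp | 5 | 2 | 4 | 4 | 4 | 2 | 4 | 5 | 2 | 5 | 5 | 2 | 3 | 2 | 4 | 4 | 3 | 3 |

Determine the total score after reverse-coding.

55

Reverse-coded items (on a 1–5 scale, reversed = 6 − raw):
  item 1: 6 − 5 = 1
  item 2: 6 − 2 = 4
  item 5: 6 − 4 = 2
  item 7: 6 − 4 = 2
  item 11: 6 − 5 = 1
  item 13: 6 − 3 = 3
  item 14: 6 − 2 = 4
  item 17: 6 − 3 = 3
  item 18: 6 − 3 = 3
Scored responses: 1, 4, 4, 4, 2, 2, 2, 5, 2, 5, 1, 2, 3, 4, 4, 4, 3, 3
Total = 1 + 4 + 4 + 4 + 2 + 2 + 2 + 5 + 2 + 5 + 1 + 2 + 3 + 4 + 4 + 4 + 3 + 3 = 55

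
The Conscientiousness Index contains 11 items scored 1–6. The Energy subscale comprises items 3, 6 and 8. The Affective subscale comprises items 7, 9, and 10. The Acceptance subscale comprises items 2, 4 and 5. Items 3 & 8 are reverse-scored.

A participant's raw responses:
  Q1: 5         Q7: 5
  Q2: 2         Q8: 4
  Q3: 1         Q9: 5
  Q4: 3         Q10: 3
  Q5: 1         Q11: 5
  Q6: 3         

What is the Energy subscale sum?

12

Energy items: 3, 6, 8.
Of these, items 3 & 8 are reverse-scored; reversed = (1+6) − raw = 7 − raw.
  item 3: 7 − 1 = 6
  item 6: 3
  item 8: 7 − 4 = 3
Sum = 6 + 3 + 3 = 12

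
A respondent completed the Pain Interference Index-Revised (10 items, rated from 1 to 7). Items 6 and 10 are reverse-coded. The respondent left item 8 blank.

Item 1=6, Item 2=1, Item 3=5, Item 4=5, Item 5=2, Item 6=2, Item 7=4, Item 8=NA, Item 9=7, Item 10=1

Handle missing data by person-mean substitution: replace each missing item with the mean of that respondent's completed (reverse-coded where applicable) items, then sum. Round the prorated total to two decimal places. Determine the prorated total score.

47.78

Reverse-coded (on a 1–7 scale, reversed = 8 − raw):
  item 6: 8 − 2 = 6
  item 10: 8 − 1 = 7
Completed scored items (9 of 10): 6, 1, 5, 5, 2, 6, 4, 7, 7; sum = 43.
Person mean = 43 / 9 ≈ 4.7778
Prorated total = (43 / 9) × 10 = 47.78 (to 2 dp)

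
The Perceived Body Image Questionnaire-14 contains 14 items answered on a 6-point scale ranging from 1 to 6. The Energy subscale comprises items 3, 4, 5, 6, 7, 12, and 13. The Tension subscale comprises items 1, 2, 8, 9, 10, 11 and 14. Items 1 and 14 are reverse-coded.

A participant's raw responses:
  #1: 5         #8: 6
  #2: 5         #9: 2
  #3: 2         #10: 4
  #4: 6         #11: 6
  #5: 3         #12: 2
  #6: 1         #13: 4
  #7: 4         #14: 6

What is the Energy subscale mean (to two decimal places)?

3.14

Energy items: 3, 4, 5, 6, 7, 12, 13.
  item 3: 2
  item 4: 6
  item 5: 3
  item 6: 1
  item 7: 4
  item 12: 2
  item 13: 4
Sum = 2 + 6 + 3 + 1 + 4 + 2 + 4 = 22
Mean = 22 / 7 = 3.14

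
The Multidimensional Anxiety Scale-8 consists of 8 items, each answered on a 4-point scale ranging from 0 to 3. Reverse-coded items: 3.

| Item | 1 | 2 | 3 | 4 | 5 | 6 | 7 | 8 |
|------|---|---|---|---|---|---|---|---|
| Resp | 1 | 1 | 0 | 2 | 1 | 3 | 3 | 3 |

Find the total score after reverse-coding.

Apply reverse scoring (reversed = (0+3) − raw = 3 − raw):
  item 3: 3 − 0 = 3
After reverse-coding: 1, 1, 3, 2, 1, 3, 3, 3
Total = 1 + 1 + 3 + 2 + 1 + 3 + 3 + 3 = 17

17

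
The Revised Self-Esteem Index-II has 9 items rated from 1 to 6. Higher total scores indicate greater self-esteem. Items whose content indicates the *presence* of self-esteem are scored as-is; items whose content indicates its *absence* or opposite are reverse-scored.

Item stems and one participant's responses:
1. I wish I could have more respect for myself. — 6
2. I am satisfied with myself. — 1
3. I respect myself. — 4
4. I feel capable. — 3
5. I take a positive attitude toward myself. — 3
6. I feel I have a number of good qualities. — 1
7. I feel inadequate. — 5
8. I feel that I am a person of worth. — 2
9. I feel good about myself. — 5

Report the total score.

22

Items 1, 7 describe the absence/opposite of self-esteem → reverse-score.
reversed = (1+6) − raw = 7 − raw.
  item 1: 7 − 6 = 1
  item 2: 1
  item 3: 4
  item 4: 3
  item 5: 3
  item 6: 1
  item 7: 7 − 5 = 2
  item 8: 2
  item 9: 5
Total = 1 + 1 + 4 + 3 + 3 + 1 + 2 + 2 + 5 = 22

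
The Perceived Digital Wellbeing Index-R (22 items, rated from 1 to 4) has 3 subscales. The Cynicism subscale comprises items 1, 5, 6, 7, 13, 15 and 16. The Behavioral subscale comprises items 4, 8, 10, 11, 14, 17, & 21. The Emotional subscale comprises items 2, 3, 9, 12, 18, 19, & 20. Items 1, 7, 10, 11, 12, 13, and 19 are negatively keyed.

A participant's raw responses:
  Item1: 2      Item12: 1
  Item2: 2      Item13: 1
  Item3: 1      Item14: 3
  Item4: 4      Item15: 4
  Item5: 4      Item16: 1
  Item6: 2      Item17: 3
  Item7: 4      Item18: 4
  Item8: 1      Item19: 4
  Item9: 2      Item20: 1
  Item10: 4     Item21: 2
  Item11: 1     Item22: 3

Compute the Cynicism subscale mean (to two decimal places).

Cynicism items: 1, 5, 6, 7, 13, 15, 16.
Of these, items 1, 7, & 13 are negatively keyed; reversed = (1+4) − raw = 5 − raw.
  item 1: 5 − 2 = 3
  item 5: 4
  item 6: 2
  item 7: 5 − 4 = 1
  item 13: 5 − 1 = 4
  item 15: 4
  item 16: 1
Sum = 3 + 4 + 2 + 1 + 4 + 4 + 1 = 19
Mean = 19 / 7 = 2.71

2.71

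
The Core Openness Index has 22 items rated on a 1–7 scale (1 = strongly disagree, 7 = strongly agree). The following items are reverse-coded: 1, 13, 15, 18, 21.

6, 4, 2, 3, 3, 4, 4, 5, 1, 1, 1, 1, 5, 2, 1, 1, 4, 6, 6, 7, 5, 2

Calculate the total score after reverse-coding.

68

Raw sum = 74. Reverse-coded items: 1, 13, 15, 18, 21; their raw sum = 23.
Each reversal replaces raw with 8 − raw, changing the total by 8 − 2·raw per item.
Total = 74 + 5·8 − 2·23 = 74 + 40 − 46 = 68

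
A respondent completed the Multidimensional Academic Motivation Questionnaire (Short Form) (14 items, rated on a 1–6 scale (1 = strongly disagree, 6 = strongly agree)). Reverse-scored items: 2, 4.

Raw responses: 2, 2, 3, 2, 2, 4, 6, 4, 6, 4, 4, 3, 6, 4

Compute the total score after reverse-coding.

58

Reverse-scored items use 7 − raw:
  item 2: 7 − 2 = 5
  item 4: 7 − 2 = 5
Scored responses: 2, 5, 3, 5, 2, 4, 6, 4, 6, 4, 4, 3, 6, 4
Total = 2 + 5 + 3 + 5 + 2 + 4 + 6 + 4 + 6 + 4 + 4 + 3 + 6 + 4 = 58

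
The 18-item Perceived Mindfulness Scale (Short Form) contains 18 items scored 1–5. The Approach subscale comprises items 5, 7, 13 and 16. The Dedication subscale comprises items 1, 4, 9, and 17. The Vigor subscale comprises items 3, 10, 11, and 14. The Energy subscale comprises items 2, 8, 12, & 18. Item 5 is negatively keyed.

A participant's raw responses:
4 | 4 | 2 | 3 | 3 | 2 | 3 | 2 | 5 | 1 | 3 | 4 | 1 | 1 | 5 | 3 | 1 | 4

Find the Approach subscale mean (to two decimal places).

2.50

Approach items: 5, 7, 13, 16.
Of these, item 5 is negatively keyed; reversed = (1+5) − raw = 6 − raw.
  item 5: 6 − 3 = 3
  item 7: 3
  item 13: 1
  item 16: 3
Sum = 3 + 3 + 1 + 3 = 10
Mean = 10 / 4 = 2.50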